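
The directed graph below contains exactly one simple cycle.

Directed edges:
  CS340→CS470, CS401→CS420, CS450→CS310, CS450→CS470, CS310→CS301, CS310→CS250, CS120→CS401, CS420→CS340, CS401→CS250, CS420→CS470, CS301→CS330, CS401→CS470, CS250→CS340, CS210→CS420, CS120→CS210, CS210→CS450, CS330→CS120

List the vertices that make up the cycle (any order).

CS120, CS210, CS301, CS310, CS330, CS450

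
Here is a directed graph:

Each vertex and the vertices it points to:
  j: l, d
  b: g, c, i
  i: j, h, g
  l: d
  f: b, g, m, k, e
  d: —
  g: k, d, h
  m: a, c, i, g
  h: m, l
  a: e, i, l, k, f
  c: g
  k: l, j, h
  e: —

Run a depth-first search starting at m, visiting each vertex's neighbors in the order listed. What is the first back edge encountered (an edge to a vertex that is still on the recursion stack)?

h->m

DFS from m (visiting each vertex's neighbors in the order listed); mark gray on enter, black on exit:
m gray
  a gray
    e gray
    e black
    i gray
      j gray
        l gray
          d gray
          d black
        l black
        j→d: d black — skip
      j black
      h gray
        h→m: m is gray → back edge
First back edge: h → m.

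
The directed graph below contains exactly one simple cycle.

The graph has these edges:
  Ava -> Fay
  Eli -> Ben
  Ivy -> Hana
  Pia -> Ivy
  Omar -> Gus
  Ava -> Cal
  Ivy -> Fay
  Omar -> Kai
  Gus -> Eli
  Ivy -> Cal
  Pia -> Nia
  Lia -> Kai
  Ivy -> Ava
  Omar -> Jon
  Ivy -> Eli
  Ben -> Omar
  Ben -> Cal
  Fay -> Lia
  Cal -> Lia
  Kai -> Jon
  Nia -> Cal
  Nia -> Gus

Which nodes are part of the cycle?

DFS with gray/black marking from Gus:
Gus gray
  Eli gray
    Ben gray
      Cal gray
        Lia gray
          Kai gray
            Jon gray
            Jon black
          Kai black
        Lia black
      Cal black
      Omar gray
        Omar→Jon: Jon black — skip
        Omar→Kai: Kai black — skip
        Omar→Gus: Gus is gray → back edge
Back edge closes the cycle Gus → Eli → Ben → Omar → Gus; its vertices are {Ben, Eli, Gus, Omar}.

Ben, Eli, Gus, Omar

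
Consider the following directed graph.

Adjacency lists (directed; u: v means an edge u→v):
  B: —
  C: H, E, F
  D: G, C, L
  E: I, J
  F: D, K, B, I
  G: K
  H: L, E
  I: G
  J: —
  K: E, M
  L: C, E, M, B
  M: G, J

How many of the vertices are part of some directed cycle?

A vertex is on a directed cycle iff it belongs to a strongly connected component of size ≥ 2 (or has a self-loop).
The vertices on cycles are {C, D, E, F, G, H, I, K, L, M} — 10 in total.

10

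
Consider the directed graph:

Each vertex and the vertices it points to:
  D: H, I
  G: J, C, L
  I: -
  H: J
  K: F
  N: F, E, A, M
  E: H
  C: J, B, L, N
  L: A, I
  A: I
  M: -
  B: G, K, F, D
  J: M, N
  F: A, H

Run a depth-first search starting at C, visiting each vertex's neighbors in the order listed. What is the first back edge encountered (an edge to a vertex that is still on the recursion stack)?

H→J

DFS from C (visiting each vertex's neighbors in the order listed); mark gray on enter, black on exit:
C gray
  J gray
    M gray
    M black
    N gray
      F gray
        A gray
          I gray
          I black
        A black
        H gray
          H→J: J is gray → back edge
First back edge: H → J.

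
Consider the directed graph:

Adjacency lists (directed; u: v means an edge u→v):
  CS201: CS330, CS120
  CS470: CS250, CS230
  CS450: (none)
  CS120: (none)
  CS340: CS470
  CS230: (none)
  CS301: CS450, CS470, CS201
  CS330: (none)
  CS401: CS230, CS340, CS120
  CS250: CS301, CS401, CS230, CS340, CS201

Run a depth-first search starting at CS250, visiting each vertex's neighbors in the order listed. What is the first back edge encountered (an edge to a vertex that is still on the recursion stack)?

CS470→CS250

DFS from CS250 (visiting each vertex's neighbors in the order listed); mark gray on enter, black on exit:
CS250 gray
  CS301 gray
    CS450 gray
    CS450 black
    CS470 gray
      CS470→CS250: CS250 is gray → back edge
First back edge: CS470 → CS250.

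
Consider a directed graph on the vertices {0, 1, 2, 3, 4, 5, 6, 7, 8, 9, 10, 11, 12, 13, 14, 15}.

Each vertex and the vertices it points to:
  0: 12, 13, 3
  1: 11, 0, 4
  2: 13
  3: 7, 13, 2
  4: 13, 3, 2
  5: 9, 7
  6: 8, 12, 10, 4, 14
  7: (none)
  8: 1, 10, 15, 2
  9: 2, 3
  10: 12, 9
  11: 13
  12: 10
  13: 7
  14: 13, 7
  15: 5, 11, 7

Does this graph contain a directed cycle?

Yes

DFS with white/gray/black marking, starting from 9:
9 gray
  2 gray
    13 gray
      7 gray
      7 black
    13 black
  2 black
  3 gray
    3→7: 7 black — skip
    3→13: 13 black — skip
    3→2: 2 black — skip
  3 black
9 black
0 gray
  12 gray
    10 gray
      10→12: 12 is gray → back edge
Back edge found, so a cycle exists: 12 → 10 → 12.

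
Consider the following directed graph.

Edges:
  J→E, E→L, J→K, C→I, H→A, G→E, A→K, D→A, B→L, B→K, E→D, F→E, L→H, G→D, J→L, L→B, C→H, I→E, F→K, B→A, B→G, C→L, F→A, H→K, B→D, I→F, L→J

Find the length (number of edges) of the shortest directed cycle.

2

For each vertex v, BFS finds the shortest path from v back to v.
The shortest such closed walk is L → B → L, length 2.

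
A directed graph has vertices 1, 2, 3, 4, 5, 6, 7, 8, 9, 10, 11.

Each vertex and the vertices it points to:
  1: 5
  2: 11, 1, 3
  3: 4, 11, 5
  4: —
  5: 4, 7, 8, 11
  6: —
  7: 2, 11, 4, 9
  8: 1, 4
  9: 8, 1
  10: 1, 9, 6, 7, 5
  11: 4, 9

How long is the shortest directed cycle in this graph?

3

For each vertex v, BFS finds the shortest path from v back to v.
The shortest such closed walk is 1 → 5 → 8 → 1, length 3.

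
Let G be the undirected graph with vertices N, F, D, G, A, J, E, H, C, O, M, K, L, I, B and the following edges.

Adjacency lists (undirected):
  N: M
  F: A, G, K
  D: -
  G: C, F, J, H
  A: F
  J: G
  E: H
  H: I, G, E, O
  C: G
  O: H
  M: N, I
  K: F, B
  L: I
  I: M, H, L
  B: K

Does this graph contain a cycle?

No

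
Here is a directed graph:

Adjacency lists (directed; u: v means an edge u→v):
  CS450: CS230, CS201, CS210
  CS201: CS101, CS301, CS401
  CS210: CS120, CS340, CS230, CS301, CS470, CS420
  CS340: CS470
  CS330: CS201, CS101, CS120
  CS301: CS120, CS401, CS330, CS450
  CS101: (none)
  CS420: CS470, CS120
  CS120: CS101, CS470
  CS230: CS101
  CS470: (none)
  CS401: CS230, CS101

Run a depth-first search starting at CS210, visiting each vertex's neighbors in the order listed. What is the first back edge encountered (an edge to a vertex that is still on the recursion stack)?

DFS from CS210 (visiting each vertex's neighbors in the order listed); mark gray on enter, black on exit:
CS210 gray
  CS120 gray
    CS101 gray
    CS101 black
    CS470 gray
    CS470 black
  CS120 black
  CS340 gray
    CS340→CS470: CS470 black — skip
  CS340 black
  CS230 gray
    CS230→CS101: CS101 black — skip
  CS230 black
  CS301 gray
    CS301→CS120: CS120 black — skip
    CS401 gray
      CS401→CS230: CS230 black — skip
      CS401→CS101: CS101 black — skip
    CS401 black
    CS330 gray
      CS201 gray
        CS201→CS101: CS101 black — skip
        CS201→CS301: CS301 is gray → back edge
First back edge: CS201 → CS301.

CS201→CS301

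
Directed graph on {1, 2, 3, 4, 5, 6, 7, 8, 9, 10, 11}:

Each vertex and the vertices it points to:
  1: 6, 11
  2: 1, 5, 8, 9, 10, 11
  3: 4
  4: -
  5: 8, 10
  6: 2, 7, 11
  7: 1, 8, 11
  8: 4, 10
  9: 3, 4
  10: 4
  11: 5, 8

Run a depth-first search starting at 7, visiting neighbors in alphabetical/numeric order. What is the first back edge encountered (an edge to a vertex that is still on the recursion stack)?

2→1

DFS from 7 (visiting neighbors in alphabetical/numeric order); mark gray on enter, black on exit:
7 gray
  1 gray
    6 gray
      2 gray
        2→1: 1 is gray → back edge
First back edge: 2 → 1.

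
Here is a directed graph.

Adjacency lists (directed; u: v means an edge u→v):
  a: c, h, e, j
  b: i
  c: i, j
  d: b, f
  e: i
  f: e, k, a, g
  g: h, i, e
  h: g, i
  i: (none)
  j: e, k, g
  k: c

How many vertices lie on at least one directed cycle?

5

A vertex is on a directed cycle iff it belongs to a strongly connected component of size ≥ 2 (or has a self-loop).
The vertices on cycles are {c, g, h, j, k} — 5 in total.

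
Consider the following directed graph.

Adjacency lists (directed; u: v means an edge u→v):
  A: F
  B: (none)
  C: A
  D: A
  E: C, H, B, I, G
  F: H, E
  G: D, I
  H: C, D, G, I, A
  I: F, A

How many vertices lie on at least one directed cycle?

8

A vertex is on a directed cycle iff it belongs to a strongly connected component of size ≥ 2 (or has a self-loop).
The vertices on cycles are {A, C, D, E, F, G, H, I} — 8 in total.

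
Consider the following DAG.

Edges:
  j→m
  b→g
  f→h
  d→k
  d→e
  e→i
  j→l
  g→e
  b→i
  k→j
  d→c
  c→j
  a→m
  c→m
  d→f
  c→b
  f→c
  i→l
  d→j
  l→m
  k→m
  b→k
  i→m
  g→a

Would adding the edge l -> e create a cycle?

Yes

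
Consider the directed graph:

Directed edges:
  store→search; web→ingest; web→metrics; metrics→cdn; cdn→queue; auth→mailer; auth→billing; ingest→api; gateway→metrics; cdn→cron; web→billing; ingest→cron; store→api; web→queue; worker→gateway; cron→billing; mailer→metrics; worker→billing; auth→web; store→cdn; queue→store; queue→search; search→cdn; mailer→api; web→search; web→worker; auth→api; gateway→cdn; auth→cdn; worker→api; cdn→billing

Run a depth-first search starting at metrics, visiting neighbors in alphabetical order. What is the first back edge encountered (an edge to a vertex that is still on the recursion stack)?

search→cdn

DFS from metrics (visiting neighbors in alphabetical order); mark gray on enter, black on exit:
metrics gray
  cdn gray
    billing gray
    billing black
    cron gray
      cron→billing: billing black — skip
    cron black
    queue gray
      search gray
        search→cdn: cdn is gray → back edge
First back edge: search → cdn.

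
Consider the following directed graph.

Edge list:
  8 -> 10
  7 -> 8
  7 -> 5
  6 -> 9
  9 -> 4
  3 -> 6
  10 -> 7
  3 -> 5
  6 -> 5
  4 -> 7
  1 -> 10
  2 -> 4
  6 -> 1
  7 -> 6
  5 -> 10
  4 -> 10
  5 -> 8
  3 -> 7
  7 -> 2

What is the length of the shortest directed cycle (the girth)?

For each vertex v, BFS finds the shortest path from v back to v.
The shortest such closed walk is 7 → 8 → 10 → 7, length 3.

3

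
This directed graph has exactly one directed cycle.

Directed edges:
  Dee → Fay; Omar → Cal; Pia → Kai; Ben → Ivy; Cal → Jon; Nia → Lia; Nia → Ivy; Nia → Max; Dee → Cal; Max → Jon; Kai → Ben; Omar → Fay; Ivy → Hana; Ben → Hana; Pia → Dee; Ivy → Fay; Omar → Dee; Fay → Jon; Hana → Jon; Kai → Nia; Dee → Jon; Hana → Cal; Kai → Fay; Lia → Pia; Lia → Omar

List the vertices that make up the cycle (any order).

DFS with gray/black marking from Kai:
Kai gray
  Ben gray
    Ivy gray
      Fay gray
        Jon gray
        Jon black
      Fay black
      Hana gray
        Hana→Jon: Jon black — skip
        Cal gray
          Cal→Jon: Jon black — skip
        Cal black
      Hana black
    Ivy black
    Ben→Hana: Hana black — skip
  Ben black
  Kai→Fay: Fay black — skip
  Nia gray
    Nia→Ivy: Ivy black — skip
    Max gray
      Max→Jon: Jon black — skip
    Max black
    Lia gray
      Pia gray
        Dee gray
          Dee→Jon: Jon black — skip
          Dee→Fay: Fay black — skip
          Dee→Cal: Cal black — skip
        Dee black
        Pia→Kai: Kai is gray → back edge
Back edge closes the cycle Kai → Nia → Lia → Pia → Kai; its vertices are {Kai, Lia, Nia, Pia}.

Kai, Lia, Nia, Pia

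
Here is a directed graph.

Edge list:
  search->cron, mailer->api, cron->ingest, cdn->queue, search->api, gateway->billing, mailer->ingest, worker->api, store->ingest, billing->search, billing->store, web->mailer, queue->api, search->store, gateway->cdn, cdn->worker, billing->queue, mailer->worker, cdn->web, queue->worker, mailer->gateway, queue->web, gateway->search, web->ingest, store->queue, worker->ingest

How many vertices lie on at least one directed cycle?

8

A vertex is on a directed cycle iff it belongs to a strongly connected component of size ≥ 2 (or has a self-loop).
The vertices on cycles are {cdn, web, queue, store, mailer, search, billing, gateway} — 8 in total.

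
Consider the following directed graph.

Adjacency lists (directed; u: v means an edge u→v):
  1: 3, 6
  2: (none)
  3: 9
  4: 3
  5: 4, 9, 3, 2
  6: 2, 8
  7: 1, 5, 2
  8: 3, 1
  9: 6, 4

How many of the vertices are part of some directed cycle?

A vertex is on a directed cycle iff it belongs to a strongly connected component of size ≥ 2 (or has a self-loop).
The vertices on cycles are {1, 3, 4, 6, 8, 9} — 6 in total.

6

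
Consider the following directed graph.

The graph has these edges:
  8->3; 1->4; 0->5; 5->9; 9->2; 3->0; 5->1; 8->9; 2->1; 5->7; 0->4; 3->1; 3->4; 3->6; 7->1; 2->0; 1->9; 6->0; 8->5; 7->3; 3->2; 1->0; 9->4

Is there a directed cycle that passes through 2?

2 is on a cycle iff 2 can reach itself via ≥1 edge.
2 → 1 → 9 → 2 — yes.

Yes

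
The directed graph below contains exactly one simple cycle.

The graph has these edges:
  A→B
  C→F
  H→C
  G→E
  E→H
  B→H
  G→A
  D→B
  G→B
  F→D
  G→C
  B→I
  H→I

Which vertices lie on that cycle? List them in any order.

DFS with gray/black marking from C:
C gray
  F gray
    D gray
      B gray
        I gray
        I black
        H gray
          H→I: I black — skip
          H→C: C is gray → back edge
Back edge closes the cycle C → F → D → B → H → C; its vertices are {B, C, D, F, H}.

B, C, D, F, H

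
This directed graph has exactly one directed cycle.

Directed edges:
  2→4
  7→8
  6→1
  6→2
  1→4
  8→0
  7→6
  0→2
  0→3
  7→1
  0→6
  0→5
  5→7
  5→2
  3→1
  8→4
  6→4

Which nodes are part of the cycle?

DFS with gray/black marking from 8:
8 gray
  0 gray
    6 gray
      2 gray
        4 gray
        4 black
      2 black
      6→4: 4 black — skip
      1 gray
        1→4: 4 black — skip
      1 black
    6 black
    5 gray
      5→2: 2 black — skip
      7 gray
        7→6: 6 black — skip
        7→8: 8 is gray → back edge
Back edge closes the cycle 8 → 0 → 5 → 7 → 8; its vertices are {0, 5, 7, 8}.

0, 5, 7, 8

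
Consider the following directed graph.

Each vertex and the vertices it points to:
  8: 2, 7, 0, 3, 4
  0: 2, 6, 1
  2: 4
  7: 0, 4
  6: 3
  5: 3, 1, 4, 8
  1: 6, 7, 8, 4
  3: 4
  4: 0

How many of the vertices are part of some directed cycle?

8

A vertex is on a directed cycle iff it belongs to a strongly connected component of size ≥ 2 (or has a self-loop).
The vertices on cycles are {0, 1, 2, 3, 4, 6, 7, 8} — 8 in total.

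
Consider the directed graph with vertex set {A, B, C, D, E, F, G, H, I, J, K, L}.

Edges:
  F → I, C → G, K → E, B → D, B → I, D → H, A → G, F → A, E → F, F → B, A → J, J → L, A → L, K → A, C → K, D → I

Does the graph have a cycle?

No

DFS with white/gray/black marking, starting from G:
G gray
G black
A gray
  J gray
    L gray
    L black
  J black
  A→L: L black — skip
  A→G: G black — skip
A black
B gray
  I gray
  I black
  D gray
    D→I: I black — skip
    H gray
    H black
  D black
B black
C gray
  C→G: G black — skip
  K gray
    K→A: A black — skip
    E gray
      F gray
        F→A: A black — skip
        F→I: I black — skip
        F→B: B black — skip
      F black
    E black
  K black
C black
Every edge goes to a white or black vertex — no back edge, so the graph is acyclic.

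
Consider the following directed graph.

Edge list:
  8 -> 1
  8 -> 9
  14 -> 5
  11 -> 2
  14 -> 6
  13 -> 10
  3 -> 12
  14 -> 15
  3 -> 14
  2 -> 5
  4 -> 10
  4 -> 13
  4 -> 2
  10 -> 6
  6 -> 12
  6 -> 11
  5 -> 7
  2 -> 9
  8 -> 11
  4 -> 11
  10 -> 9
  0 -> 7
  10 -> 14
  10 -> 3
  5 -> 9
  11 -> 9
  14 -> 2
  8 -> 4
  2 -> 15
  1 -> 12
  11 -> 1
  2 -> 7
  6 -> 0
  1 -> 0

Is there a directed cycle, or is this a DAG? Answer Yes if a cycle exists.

No

DFS with white/gray/black marking, starting from 10:
10 gray
  3 gray
    14 gray
      6 gray
        12 gray
        12 black
        11 gray
          1 gray
            0 gray
              7 gray
              7 black
            0 black
            1→12: 12 black — skip
          1 black
          2 gray
            5 gray
              5→7: 7 black — skip
              9 gray
              9 black
            5 black
            2→9: 9 black — skip
            15 gray
            15 black
            2→7: 7 black — skip
          2 black
          11→9: 9 black — skip
        11 black
        6→0: 0 black — skip
      6 black
      14→15: 15 black — skip
      14→2: 2 black — skip
      14→5: 5 black — skip
    14 black
    3→12: 12 black — skip
  3 black
  10→9: 9 black — skip
  10→6: 6 black — skip
  10→14: 14 black — skip
10 black
4 gray
  4→11: 11 black — skip
  4→10: 10 black — skip
  4→2: 2 black — skip
  13 gray
    13→10: 10 black — skip
  13 black
4 black
8 gray
  8→4: 4 black — skip
  8→1: 1 black — skip
  8→9: 9 black — skip
  8→11: 11 black — skip
8 black
Every edge goes to a white or black vertex — no back edge, so the graph is acyclic.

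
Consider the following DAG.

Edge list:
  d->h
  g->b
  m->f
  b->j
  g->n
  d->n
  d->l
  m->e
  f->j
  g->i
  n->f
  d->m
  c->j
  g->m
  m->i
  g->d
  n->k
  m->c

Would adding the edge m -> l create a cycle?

No

Adding m→l creates a cycle iff l can already reach m.
Explore from l: no path reaches m. The graph stays acyclic.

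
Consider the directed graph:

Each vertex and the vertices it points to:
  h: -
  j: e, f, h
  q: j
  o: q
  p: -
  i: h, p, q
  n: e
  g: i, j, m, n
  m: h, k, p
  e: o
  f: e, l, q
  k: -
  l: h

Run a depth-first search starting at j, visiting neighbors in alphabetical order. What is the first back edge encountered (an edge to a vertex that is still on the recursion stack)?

q→j

DFS from j (visiting neighbors in alphabetical order); mark gray on enter, black on exit:
j gray
  e gray
    o gray
      q gray
        q→j: j is gray → back edge
First back edge: q → j.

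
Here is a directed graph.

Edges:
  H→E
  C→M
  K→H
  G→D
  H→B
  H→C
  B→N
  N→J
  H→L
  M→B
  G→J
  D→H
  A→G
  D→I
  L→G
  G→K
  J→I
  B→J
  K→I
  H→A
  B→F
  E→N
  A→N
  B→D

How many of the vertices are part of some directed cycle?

9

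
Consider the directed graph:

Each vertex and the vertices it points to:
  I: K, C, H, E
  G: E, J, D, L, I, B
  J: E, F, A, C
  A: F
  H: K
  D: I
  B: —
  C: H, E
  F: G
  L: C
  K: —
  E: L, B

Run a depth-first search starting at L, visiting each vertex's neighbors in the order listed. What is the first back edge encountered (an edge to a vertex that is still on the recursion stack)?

DFS from L (visiting each vertex's neighbors in the order listed); mark gray on enter, black on exit:
L gray
  C gray
    H gray
      K gray
      K black
    H black
    E gray
      E→L: L is gray → back edge
First back edge: E → L.

E→L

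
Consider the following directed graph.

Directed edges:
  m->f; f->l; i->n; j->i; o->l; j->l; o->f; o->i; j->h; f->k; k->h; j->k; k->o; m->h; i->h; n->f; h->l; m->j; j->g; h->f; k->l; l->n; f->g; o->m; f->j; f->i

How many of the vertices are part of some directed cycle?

9

A vertex is on a directed cycle iff it belongs to a strongly connected component of size ≥ 2 (or has a self-loop).
The vertices on cycles are {f, h, i, j, k, l, m, n, o} — 9 in total.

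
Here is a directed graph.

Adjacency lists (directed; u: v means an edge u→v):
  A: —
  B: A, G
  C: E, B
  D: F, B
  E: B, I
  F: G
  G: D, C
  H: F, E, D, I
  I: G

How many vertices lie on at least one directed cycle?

A vertex is on a directed cycle iff it belongs to a strongly connected component of size ≥ 2 (or has a self-loop).
The vertices on cycles are {B, C, D, E, F, G, I} — 7 in total.

7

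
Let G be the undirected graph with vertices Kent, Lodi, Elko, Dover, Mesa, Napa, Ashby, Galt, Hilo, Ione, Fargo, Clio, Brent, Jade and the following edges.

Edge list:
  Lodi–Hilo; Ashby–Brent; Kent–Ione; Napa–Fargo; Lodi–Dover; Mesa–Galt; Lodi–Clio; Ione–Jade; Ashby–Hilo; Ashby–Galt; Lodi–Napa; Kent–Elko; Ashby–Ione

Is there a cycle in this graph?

No

DFS, tracking each vertex's parent; an edge to a visited non-parent vertex closes a cycle.
Start from Dover:
visit Dover (parent –)
  visit Lodi (parent Dover)
    visit Clio (parent Lodi)
      Clio–Lodi: parent, skip
    Lodi–Dover: parent, skip
    visit Hilo (parent Lodi)
      visit Ashby (parent Hilo)
        visit Ione (parent Ashby)
          Ione–Ashby: parent, skip
          visit Jade (parent Ione)
            Jade–Ione: parent, skip
          visit Kent (parent Ione)
            Kent–Ione: parent, skip
            visit Elko (parent Kent)
              Elko–Kent: parent, skip
        visit Brent (parent Ashby)
          Brent–Ashby: parent, skip
        Ashby–Hilo: parent, skip
        visit Galt (parent Ashby)
          Galt–Ashby: parent, skip
          visit Mesa (parent Galt)
            Mesa–Galt: parent, skip
      Hilo–Lodi: parent, skip
    visit Napa (parent Lodi)
      Napa–Lodi: parent, skip
      visit Fargo (parent Napa)
        Fargo–Napa: parent, skip
No non-parent visited neighbor found — the graph is a forest.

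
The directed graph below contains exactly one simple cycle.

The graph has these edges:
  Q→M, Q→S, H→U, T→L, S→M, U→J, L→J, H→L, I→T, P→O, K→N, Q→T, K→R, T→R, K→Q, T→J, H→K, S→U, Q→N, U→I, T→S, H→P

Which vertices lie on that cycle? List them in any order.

I, S, T, U

DFS with gray/black marking from U:
U gray
  I gray
    T gray
      S gray
        S→U: U is gray → back edge
Back edge closes the cycle U → I → T → S → U; its vertices are {I, S, T, U}.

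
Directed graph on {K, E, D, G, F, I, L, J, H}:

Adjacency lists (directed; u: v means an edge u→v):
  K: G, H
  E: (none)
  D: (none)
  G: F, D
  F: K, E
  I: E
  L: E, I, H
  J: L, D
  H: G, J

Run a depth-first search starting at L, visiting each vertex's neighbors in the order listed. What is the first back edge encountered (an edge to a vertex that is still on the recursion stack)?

K->G

DFS from L (visiting each vertex's neighbors in the order listed); mark gray on enter, black on exit:
L gray
  E gray
  E black
  I gray
    I→E: E black — skip
  I black
  H gray
    G gray
      F gray
        K gray
          K→G: G is gray → back edge
First back edge: K → G.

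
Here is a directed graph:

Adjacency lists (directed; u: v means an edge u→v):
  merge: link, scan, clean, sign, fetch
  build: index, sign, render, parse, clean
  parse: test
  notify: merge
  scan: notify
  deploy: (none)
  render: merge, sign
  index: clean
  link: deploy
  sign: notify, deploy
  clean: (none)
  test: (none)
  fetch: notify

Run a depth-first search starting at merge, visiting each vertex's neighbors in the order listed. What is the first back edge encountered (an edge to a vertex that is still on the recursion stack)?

DFS from merge (visiting each vertex's neighbors in the order listed); mark gray on enter, black on exit:
merge gray
  link gray
    deploy gray
    deploy black
  link black
  scan gray
    notify gray
      notify→merge: merge is gray → back edge
First back edge: notify → merge.

notify→merge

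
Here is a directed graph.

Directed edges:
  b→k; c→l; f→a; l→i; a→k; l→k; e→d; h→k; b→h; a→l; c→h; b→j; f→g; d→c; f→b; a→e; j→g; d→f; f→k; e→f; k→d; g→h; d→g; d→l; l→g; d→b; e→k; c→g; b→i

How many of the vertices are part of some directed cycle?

11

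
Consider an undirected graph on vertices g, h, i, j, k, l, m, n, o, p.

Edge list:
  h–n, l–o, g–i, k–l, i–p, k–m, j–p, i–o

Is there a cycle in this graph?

No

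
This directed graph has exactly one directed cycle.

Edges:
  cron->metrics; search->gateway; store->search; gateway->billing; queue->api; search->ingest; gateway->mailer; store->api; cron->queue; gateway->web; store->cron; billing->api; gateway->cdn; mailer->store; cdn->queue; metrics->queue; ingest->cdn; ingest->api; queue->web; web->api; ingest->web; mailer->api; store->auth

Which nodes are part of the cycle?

DFS with gray/black marking from store:
store gray
  cron gray
    queue gray
      api gray
      api black
      web gray
        web→api: api black — skip
      web black
    queue black
    metrics gray
      metrics→queue: queue black — skip
    metrics black
  cron black
  store→api: api black — skip
  search gray
    gateway gray
      billing gray
        billing→api: api black — skip
      billing black
      cdn gray
        cdn→queue: queue black — skip
      cdn black
      mailer gray
        mailer→store: store is gray → back edge
Back edge closes the cycle store → search → gateway → mailer → store; its vertices are {store, mailer, search, gateway}.

store, mailer, search, gateway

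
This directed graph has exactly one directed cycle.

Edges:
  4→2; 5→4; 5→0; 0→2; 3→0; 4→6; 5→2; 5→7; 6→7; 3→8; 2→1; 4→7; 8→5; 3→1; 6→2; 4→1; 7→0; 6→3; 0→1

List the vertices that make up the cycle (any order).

3, 4, 5, 6, 8

DFS with gray/black marking from 5:
5 gray
  4 gray
    7 gray
      0 gray
        1 gray
        1 black
        2 gray
          2→1: 1 black — skip
        2 black
      0 black
    7 black
    4→1: 1 black — skip
    4→2: 2 black — skip
    6 gray
      3 gray
        3→1: 1 black — skip
        8 gray
          8→5: 5 is gray → back edge
Back edge closes the cycle 5 → 4 → 6 → 3 → 8 → 5; its vertices are {3, 4, 5, 6, 8}.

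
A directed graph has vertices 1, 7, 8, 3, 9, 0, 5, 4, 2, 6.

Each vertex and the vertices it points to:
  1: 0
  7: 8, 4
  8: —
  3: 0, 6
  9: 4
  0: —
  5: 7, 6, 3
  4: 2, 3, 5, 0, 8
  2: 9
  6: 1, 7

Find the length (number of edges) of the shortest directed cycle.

3

For each vertex v, BFS finds the shortest path from v back to v.
The shortest such closed walk is 4 → 2 → 9 → 4, length 3.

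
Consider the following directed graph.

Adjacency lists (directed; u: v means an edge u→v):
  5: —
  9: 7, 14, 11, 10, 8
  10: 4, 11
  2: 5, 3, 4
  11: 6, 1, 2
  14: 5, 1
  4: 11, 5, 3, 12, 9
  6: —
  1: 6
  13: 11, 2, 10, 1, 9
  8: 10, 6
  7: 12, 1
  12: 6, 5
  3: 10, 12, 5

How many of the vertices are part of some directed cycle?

A vertex is on a directed cycle iff it belongs to a strongly connected component of size ≥ 2 (or has a self-loop).
The vertices on cycles are {2, 3, 4, 8, 9, 10, 11} — 7 in total.

7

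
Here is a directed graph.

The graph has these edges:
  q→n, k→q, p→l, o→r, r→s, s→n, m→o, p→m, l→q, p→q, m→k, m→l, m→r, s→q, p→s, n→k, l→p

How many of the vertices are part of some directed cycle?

A vertex is on a directed cycle iff it belongs to a strongly connected component of size ≥ 2 (or has a self-loop).
The vertices on cycles are {k, l, m, n, p, q} — 6 in total.

6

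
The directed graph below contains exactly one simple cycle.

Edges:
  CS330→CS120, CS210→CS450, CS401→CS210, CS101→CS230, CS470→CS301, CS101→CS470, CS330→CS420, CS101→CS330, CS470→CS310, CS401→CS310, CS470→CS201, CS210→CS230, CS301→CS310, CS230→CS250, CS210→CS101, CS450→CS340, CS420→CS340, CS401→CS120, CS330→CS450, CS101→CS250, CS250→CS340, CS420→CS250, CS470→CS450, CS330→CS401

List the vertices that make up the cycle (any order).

CS101, CS210, CS330, CS401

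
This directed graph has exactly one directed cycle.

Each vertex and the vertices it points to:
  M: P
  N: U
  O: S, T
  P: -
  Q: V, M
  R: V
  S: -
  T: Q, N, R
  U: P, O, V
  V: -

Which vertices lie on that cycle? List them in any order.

N, O, T, U

DFS with gray/black marking from O:
O gray
  S gray
  S black
  T gray
    Q gray
      V gray
      V black
      M gray
        P gray
        P black
      M black
    Q black
    N gray
      U gray
        U→P: P black — skip
        U→O: O is gray → back edge
Back edge closes the cycle O → T → N → U → O; its vertices are {N, O, T, U}.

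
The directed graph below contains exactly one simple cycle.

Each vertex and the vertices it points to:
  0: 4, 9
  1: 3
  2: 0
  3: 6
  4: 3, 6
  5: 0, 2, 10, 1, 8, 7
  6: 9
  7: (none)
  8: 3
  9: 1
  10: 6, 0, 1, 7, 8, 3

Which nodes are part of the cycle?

1, 3, 6, 9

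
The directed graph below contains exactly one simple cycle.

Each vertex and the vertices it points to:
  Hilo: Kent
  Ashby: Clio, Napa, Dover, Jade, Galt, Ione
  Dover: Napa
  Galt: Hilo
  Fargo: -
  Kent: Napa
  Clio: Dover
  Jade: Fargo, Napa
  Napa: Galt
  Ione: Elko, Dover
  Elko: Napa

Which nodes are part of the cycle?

Galt, Hilo, Kent, Napa

DFS with gray/black marking from Galt:
Galt gray
  Hilo gray
    Kent gray
      Napa gray
        Napa→Galt: Galt is gray → back edge
Back edge closes the cycle Galt → Hilo → Kent → Napa → Galt; its vertices are {Galt, Hilo, Kent, Napa}.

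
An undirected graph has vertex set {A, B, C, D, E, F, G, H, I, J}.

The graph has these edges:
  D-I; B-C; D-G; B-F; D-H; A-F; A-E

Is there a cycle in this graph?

DFS, tracking each vertex's parent; an edge to a visited non-parent vertex closes a cycle.
Start from J:
visit J (parent –)
visit A (parent –)
  visit E (parent A)
    E–A: parent, skip
  visit F (parent A)
    visit B (parent F)
      B–F: parent, skip
      visit C (parent B)
        C–B: parent, skip
    F–A: parent, skip
visit D (parent –)
  visit G (parent D)
    G–D: parent, skip
  visit I (parent D)
    I–D: parent, skip
  visit H (parent D)
    H–D: parent, skip
No non-parent visited neighbor found — the graph is a forest.

No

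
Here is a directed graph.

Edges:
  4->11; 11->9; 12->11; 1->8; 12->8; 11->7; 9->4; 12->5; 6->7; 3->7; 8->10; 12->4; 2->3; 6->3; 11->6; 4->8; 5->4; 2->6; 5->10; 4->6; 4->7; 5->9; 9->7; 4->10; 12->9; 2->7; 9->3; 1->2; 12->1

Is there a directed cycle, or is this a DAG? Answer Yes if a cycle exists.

DFS with white/gray/black marking, starting from 3:
3 gray
  7 gray
  7 black
3 black
1 gray
  2 gray
    6 gray
      6→3: 3 black — skip
      6→7: 7 black — skip
    6 black
    2→7: 7 black — skip
    2→3: 3 black — skip
  2 black
  8 gray
    10 gray
    10 black
  8 black
1 black
4 gray
  4→6: 6 black — skip
  4→7: 7 black — skip
  4→8: 8 black — skip
  4→10: 10 black — skip
  11 gray
    9 gray
      9→3: 3 black — skip
      9→4: 4 is gray → back edge
Back edge found, so a cycle exists: 4 → 11 → 9 → 4.

Yes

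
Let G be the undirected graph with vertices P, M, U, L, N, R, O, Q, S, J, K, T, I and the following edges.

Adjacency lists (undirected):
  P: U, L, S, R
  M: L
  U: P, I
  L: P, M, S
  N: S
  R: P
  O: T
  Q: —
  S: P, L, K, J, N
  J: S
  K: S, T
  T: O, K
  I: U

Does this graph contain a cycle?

Yes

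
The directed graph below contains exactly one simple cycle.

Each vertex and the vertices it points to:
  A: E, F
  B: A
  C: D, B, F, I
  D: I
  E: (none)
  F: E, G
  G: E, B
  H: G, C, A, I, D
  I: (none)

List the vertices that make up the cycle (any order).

A, B, F, G

DFS with gray/black marking from B:
B gray
  A gray
    E gray
    E black
    F gray
      F→E: E black — skip
      G gray
        G→E: E black — skip
        G→B: B is gray → back edge
Back edge closes the cycle B → A → F → G → B; its vertices are {A, B, F, G}.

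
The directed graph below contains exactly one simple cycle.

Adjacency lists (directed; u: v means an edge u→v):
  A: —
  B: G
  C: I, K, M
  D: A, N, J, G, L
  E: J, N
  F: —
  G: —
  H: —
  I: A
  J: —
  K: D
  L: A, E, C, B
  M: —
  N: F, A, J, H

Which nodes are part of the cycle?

DFS with gray/black marking from L:
L gray
  A gray
  A black
  E gray
    J gray
    J black
    N gray
      F gray
      F black
      N→A: A black — skip
      N→J: J black — skip
      H gray
      H black
    N black
  E black
  C gray
    I gray
      I→A: A black — skip
    I black
    K gray
      D gray
        D→A: A black — skip
        D→N: N black — skip
        D→J: J black — skip
        G gray
        G black
        D→L: L is gray → back edge
Back edge closes the cycle L → C → K → D → L; its vertices are {C, D, K, L}.

C, D, K, L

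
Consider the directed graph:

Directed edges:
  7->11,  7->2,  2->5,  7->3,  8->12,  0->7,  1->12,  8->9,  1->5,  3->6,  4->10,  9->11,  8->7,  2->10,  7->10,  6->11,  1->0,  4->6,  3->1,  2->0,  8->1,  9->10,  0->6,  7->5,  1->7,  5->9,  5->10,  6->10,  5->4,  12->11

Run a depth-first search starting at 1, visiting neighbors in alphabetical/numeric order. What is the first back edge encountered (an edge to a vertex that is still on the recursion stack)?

2→0

DFS from 1 (visiting neighbors in alphabetical/numeric order); mark gray on enter, black on exit:
1 gray
  0 gray
    6 gray
      10 gray
      10 black
      11 gray
      11 black
    6 black
    7 gray
      2 gray
        2→0: 0 is gray → back edge
First back edge: 2 → 0.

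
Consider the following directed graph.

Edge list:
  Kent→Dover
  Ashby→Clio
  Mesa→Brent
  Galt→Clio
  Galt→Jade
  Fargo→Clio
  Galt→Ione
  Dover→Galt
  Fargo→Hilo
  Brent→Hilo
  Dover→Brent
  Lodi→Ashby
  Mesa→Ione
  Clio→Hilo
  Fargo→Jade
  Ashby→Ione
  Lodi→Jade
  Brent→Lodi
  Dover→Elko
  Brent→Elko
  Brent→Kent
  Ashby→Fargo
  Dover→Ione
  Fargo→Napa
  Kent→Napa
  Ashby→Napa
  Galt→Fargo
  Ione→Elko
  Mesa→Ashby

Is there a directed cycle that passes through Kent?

Yes

Kent is on a cycle iff Kent can reach itself via ≥1 edge.
Kent → Dover → Brent → Kent — yes.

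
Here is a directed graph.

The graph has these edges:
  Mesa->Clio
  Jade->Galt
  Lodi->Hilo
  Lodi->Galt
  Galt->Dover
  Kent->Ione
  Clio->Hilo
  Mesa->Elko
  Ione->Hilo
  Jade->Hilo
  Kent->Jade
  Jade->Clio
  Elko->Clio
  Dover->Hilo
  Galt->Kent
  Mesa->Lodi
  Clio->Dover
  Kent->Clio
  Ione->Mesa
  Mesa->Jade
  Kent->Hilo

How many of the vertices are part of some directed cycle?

6

A vertex is on a directed cycle iff it belongs to a strongly connected component of size ≥ 2 (or has a self-loop).
The vertices on cycles are {Galt, Ione, Jade, Kent, Lodi, Mesa} — 6 in total.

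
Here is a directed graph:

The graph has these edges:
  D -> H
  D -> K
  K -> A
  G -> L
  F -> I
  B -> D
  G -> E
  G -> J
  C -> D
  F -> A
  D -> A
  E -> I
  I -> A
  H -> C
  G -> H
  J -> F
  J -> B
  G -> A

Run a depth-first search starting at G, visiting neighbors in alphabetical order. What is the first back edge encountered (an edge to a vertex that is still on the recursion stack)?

D→H

DFS from G (visiting neighbors in alphabetical order); mark gray on enter, black on exit:
G gray
  A gray
  A black
  E gray
    I gray
      I→A: A black — skip
    I black
  E black
  H gray
    C gray
      D gray
        D→A: A black — skip
        D→H: H is gray → back edge
First back edge: D → H.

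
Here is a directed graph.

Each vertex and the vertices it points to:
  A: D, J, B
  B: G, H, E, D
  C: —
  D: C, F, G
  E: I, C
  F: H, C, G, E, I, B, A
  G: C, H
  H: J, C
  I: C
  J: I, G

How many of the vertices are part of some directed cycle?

A vertex is on a directed cycle iff it belongs to a strongly connected component of size ≥ 2 (or has a self-loop).
The vertices on cycles are {A, B, D, F, G, H, J} — 7 in total.

7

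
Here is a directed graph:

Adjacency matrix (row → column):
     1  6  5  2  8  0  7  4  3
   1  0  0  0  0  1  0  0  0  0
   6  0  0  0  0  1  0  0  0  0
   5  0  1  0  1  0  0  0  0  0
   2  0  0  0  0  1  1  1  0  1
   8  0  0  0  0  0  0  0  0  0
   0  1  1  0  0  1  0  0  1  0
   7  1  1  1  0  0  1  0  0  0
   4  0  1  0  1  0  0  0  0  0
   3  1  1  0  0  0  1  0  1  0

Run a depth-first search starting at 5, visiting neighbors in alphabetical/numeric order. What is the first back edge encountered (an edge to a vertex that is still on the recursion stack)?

DFS from 5 (visiting neighbors in alphabetical/numeric order); mark gray on enter, black on exit:
5 gray
  2 gray
    0 gray
      1 gray
        8 gray
        8 black
      1 black
      4 gray
        4→2: 2 is gray → back edge
First back edge: 4 → 2.

4->2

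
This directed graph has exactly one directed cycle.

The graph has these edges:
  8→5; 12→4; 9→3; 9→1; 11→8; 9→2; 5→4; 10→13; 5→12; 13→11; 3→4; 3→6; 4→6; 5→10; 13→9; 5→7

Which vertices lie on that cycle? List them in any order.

5, 8, 10, 11, 13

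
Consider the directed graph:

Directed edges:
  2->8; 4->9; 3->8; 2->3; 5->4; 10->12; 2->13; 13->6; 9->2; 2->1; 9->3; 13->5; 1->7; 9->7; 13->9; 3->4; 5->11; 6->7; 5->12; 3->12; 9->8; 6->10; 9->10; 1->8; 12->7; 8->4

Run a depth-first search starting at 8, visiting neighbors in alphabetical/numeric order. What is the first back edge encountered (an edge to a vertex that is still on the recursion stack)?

DFS from 8 (visiting neighbors in alphabetical/numeric order); mark gray on enter, black on exit:
8 gray
  4 gray
    9 gray
      2 gray
        1 gray
          7 gray
          7 black
          1→8: 8 is gray → back edge
First back edge: 1 → 8.

1→8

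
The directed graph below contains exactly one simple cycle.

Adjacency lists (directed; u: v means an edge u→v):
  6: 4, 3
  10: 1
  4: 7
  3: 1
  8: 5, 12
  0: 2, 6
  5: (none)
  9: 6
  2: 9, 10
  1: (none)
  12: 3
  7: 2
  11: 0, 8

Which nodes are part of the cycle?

DFS with gray/black marking from 2:
2 gray
  9 gray
    6 gray
      4 gray
        7 gray
          7→2: 2 is gray → back edge
Back edge closes the cycle 2 → 9 → 6 → 4 → 7 → 2; its vertices are {2, 4, 6, 7, 9}.

2, 4, 6, 7, 9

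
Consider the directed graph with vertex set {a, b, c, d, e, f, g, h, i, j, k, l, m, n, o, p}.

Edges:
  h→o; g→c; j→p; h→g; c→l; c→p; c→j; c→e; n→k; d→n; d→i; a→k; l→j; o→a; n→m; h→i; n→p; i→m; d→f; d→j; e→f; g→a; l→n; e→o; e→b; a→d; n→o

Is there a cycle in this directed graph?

DFS with white/gray/black marking, starting from p:
p gray
p black
a gray
  k gray
  k black
  d gray
    f gray
    f black
    n gray
      o gray
        o→a: a is gray → back edge
Back edge found, so a cycle exists: a → d → n → o → a.

Yes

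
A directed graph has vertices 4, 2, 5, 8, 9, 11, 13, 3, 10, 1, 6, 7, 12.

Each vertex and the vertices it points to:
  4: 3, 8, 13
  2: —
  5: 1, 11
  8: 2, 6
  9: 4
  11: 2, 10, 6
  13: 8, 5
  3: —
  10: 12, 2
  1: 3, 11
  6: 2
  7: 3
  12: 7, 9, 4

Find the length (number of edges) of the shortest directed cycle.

For each vertex v, BFS finds the shortest path from v back to v.
The shortest such closed walk is 12 → 4 → 13 → 5 → 11 → 10 → 12, length 6.

6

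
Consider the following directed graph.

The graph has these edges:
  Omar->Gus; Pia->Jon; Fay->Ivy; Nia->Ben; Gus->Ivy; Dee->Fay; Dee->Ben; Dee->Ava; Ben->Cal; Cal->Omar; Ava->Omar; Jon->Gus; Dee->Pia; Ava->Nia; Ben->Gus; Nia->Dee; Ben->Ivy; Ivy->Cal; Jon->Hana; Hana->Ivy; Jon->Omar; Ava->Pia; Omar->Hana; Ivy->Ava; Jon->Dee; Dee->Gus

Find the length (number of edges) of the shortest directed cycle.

3

For each vertex v, BFS finds the shortest path from v back to v.
The shortest such closed walk is Jon → Dee → Pia → Jon, length 3.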